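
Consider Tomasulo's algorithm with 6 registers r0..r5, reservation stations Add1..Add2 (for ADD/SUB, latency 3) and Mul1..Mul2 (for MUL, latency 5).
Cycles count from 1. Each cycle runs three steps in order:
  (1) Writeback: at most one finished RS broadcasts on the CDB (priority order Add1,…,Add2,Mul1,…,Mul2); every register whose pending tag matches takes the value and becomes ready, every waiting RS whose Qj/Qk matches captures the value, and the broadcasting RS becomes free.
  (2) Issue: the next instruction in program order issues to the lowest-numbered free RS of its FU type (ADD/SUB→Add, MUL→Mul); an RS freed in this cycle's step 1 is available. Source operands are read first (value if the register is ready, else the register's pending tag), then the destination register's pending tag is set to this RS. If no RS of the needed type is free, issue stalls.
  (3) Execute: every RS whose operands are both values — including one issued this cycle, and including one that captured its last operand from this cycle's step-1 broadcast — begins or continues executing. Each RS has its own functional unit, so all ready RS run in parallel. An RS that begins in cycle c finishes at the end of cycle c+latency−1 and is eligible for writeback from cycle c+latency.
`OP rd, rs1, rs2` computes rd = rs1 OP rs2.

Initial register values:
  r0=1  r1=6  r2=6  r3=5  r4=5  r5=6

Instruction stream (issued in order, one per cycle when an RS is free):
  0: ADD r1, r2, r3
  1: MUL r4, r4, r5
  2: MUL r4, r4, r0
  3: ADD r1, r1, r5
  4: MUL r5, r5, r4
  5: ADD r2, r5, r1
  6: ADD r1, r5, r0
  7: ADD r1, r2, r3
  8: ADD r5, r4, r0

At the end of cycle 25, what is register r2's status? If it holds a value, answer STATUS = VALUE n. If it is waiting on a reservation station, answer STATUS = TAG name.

cycle 1: issue ADD r1<-Add1 // r0:1,r1:Add1,r2:6,r3:5,r4:5,r5:6
cycle 2: issue MUL r4<-Mul1 // r0:1,r1:Add1,r2:6,r3:5,r4:Mul1,r5:6
cycle 3: issue MUL r4<-Mul2 // r0:1,r1:Add1,r2:6,r3:5,r4:Mul2,r5:6
cycle 4: CDB Add1=11; issue ADD r1<-Add1 // r0:1,r1:Add1,r2:6,r3:5,r4:Mul2,r5:6
cycle 5: stall // r0:1,r1:Add1,r2:6,r3:5,r4:Mul2,r5:6
cycle 6: stall // r0:1,r1:Add1,r2:6,r3:5,r4:Mul2,r5:6
cycle 7: CDB Add1=17; stall // r0:1,r1:17,r2:6,r3:5,r4:Mul2,r5:6
cycle 8: CDB Mul1=30; issue MUL r5<-Mul1 // r0:1,r1:17,r2:6,r3:5,r4:Mul2,r5:Mul1
cycle 9: issue ADD r2<-Add1 // r0:1,r1:17,r2:Add1,r3:5,r4:Mul2,r5:Mul1
cycle 10: issue ADD r1<-Add2 // r0:1,r1:Add2,r2:Add1,r3:5,r4:Mul2,r5:Mul1
cycle 11: stall // r0:1,r1:Add2,r2:Add1,r3:5,r4:Mul2,r5:Mul1
cycle 12: stall // r0:1,r1:Add2,r2:Add1,r3:5,r4:Mul2,r5:Mul1
cycle 13: CDB Mul2=30; stall // r0:1,r1:Add2,r2:Add1,r3:5,r4:30,r5:Mul1
cycle 14: stall // r0:1,r1:Add2,r2:Add1,r3:5,r4:30,r5:Mul1
cycle 15: stall // r0:1,r1:Add2,r2:Add1,r3:5,r4:30,r5:Mul1
cycle 16: stall // r0:1,r1:Add2,r2:Add1,r3:5,r4:30,r5:Mul1
cycle 17: stall // r0:1,r1:Add2,r2:Add1,r3:5,r4:30,r5:Mul1
cycle 18: CDB Mul1=180; stall // r0:1,r1:Add2,r2:Add1,r3:5,r4:30,r5:180
cycle 19: stall // r0:1,r1:Add2,r2:Add1,r3:5,r4:30,r5:180
cycle 20: stall // r0:1,r1:Add2,r2:Add1,r3:5,r4:30,r5:180
cycle 21: CDB Add1=197; issue ADD r1<-Add1 // r0:1,r1:Add1,r2:197,r3:5,r4:30,r5:180
cycle 22: CDB Add2=181; issue ADD r5<-Add2 // r0:1,r1:Add1,r2:197,r3:5,r4:30,r5:Add2
cycle 23: - // r0:1,r1:Add1,r2:197,r3:5,r4:30,r5:Add2
cycle 24: CDB Add1=202 // r0:1,r1:202,r2:197,r3:5,r4:30,r5:Add2
cycle 25: CDB Add2=31 // r0:1,r1:202,r2:197,r3:5,r4:30,r5:31

STATUS = VALUE 197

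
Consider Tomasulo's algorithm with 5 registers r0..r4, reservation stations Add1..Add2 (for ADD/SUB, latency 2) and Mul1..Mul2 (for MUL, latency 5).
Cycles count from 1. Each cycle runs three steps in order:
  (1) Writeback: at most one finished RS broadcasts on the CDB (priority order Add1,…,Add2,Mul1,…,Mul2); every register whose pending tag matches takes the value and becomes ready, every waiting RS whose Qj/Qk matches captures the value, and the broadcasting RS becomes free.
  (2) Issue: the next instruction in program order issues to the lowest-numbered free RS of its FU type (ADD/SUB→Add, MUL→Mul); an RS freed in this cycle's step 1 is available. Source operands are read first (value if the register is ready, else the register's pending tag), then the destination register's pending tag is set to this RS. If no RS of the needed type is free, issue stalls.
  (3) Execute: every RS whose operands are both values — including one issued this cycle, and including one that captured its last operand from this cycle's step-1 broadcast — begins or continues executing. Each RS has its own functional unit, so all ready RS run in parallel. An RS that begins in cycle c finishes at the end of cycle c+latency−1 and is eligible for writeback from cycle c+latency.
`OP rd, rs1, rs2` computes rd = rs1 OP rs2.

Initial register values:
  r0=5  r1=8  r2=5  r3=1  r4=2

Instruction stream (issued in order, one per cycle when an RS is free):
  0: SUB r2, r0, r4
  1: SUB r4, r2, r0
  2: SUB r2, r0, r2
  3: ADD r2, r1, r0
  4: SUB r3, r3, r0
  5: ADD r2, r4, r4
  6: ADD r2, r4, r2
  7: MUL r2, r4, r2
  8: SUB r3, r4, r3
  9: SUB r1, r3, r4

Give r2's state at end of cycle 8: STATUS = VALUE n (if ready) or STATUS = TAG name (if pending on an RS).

STATUS = TAG Add2

cycle 1: issue SUB r2<-Add1 // r0:5,r1:8,r2:Add1,r3:1,r4:2
cycle 2: issue SUB r4<-Add2 // r0:5,r1:8,r2:Add1,r3:1,r4:Add2
cycle 3: CDB Add1=3; issue SUB r2<-Add1 // r0:5,r1:8,r2:Add1,r3:1,r4:Add2
cycle 4: stall // r0:5,r1:8,r2:Add1,r3:1,r4:Add2
cycle 5: CDB Add1=2; issue ADD r2<-Add1 // r0:5,r1:8,r2:Add1,r3:1,r4:Add2
cycle 6: CDB Add2=-2; issue SUB r3<-Add2 // r0:5,r1:8,r2:Add1,r3:Add2,r4:-2
cycle 7: CDB Add1=13; issue ADD r2<-Add1 // r0:5,r1:8,r2:Add1,r3:Add2,r4:-2
cycle 8: CDB Add2=-4; issue ADD r2<-Add2 // r0:5,r1:8,r2:Add2,r3:-4,r4:-2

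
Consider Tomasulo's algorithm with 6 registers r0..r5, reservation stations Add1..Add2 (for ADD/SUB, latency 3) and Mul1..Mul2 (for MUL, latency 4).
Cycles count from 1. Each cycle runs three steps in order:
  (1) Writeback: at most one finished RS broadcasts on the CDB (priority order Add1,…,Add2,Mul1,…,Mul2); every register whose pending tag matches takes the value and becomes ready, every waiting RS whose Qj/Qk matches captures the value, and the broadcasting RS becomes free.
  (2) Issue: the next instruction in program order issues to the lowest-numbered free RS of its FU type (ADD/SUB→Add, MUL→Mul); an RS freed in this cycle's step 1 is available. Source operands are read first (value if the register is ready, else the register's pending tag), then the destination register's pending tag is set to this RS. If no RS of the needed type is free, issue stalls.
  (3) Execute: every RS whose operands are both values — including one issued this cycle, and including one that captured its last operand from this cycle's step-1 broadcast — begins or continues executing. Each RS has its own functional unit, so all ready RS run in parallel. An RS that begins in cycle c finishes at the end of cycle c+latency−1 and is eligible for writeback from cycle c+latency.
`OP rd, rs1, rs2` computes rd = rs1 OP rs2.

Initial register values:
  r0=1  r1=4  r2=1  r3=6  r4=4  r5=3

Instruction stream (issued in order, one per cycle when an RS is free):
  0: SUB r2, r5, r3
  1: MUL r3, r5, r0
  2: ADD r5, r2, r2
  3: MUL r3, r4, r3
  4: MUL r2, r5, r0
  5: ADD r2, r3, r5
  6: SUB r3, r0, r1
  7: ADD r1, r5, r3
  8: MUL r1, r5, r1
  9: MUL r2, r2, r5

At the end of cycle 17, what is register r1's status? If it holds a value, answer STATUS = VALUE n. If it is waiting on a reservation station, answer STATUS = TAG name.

  c1: issue SUB r2<-Add1  regs: r0:1,r1:4,r2:Add1,r3:6,r4:4,r5:3
  c2: issue MUL r3<-Mul1  regs: r0:1,r1:4,r2:Add1,r3:Mul1,r4:4,r5:3
  c3: issue ADD r5<-Add2  regs: r0:1,r1:4,r2:Add1,r3:Mul1,r4:4,r5:Add2
  c4: CDB Add1=-3; issue MUL r3<-Mul2  regs: r0:1,r1:4,r2:-3,r3:Mul2,r4:4,r5:Add2
  c5: stall  regs: r0:1,r1:4,r2:-3,r3:Mul2,r4:4,r5:Add2
  c6: CDB Mul1=3; issue MUL r2<-Mul1  regs: r0:1,r1:4,r2:Mul1,r3:Mul2,r4:4,r5:Add2
  c7: CDB Add2=-6; issue ADD r2<-Add1  regs: r0:1,r1:4,r2:Add1,r3:Mul2,r4:4,r5:-6
  c8: issue SUB r3<-Add2  regs: r0:1,r1:4,r2:Add1,r3:Add2,r4:4,r5:-6
  c9: stall  regs: r0:1,r1:4,r2:Add1,r3:Add2,r4:4,r5:-6
  c10: CDB Mul2=12; stall  regs: r0:1,r1:4,r2:Add1,r3:Add2,r4:4,r5:-6
  c11: CDB Add2=-3; issue ADD r1<-Add2  regs: r0:1,r1:Add2,r2:Add1,r3:-3,r4:4,r5:-6
  c12: CDB Mul1=-6; issue MUL r1<-Mul1  regs: r0:1,r1:Mul1,r2:Add1,r3:-3,r4:4,r5:-6
  c13: CDB Add1=6; issue MUL r2<-Mul2  regs: r0:1,r1:Mul1,r2:Mul2,r3:-3,r4:4,r5:-6
  c14: CDB Add2=-9  regs: r0:1,r1:Mul1,r2:Mul2,r3:-3,r4:4,r5:-6
  c15: -  regs: r0:1,r1:Mul1,r2:Mul2,r3:-3,r4:4,r5:-6
  c16: -  regs: r0:1,r1:Mul1,r2:Mul2,r3:-3,r4:4,r5:-6
  c17: CDB Mul2=-36  regs: r0:1,r1:Mul1,r2:-36,r3:-3,r4:4,r5:-6

STATUS = TAG Mul1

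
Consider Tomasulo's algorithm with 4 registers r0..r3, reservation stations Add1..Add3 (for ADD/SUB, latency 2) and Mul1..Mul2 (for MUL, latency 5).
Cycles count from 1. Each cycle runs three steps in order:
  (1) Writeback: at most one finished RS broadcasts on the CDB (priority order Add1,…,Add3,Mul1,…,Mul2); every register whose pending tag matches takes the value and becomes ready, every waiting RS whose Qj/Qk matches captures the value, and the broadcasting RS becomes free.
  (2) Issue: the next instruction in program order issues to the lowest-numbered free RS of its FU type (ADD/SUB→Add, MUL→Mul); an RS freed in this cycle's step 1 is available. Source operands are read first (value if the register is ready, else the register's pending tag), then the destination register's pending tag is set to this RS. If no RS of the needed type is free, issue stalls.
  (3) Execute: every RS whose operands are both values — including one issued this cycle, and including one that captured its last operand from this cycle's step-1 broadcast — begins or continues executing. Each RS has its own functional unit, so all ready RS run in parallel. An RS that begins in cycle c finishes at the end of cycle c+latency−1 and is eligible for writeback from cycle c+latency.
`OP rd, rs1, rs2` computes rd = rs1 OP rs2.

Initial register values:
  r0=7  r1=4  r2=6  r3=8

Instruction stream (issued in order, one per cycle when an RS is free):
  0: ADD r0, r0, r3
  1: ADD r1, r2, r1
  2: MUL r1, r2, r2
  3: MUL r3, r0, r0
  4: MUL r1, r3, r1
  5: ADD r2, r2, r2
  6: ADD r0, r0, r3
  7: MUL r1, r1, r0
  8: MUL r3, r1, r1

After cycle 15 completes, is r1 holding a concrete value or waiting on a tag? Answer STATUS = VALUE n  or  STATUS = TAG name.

STATUS = TAG Mul2

  c1: issue ADD r0<-Add1  regs: r0:Add1,r1:4,r2:6,r3:8
  c2: issue ADD r1<-Add2  regs: r0:Add1,r1:Add2,r2:6,r3:8
  c3: CDB Add1=15; issue MUL r1<-Mul1  regs: r0:15,r1:Mul1,r2:6,r3:8
  c4: CDB Add2=10; issue MUL r3<-Mul2  regs: r0:15,r1:Mul1,r2:6,r3:Mul2
  c5: stall  regs: r0:15,r1:Mul1,r2:6,r3:Mul2
  c6: stall  regs: r0:15,r1:Mul1,r2:6,r3:Mul2
  c7: stall  regs: r0:15,r1:Mul1,r2:6,r3:Mul2
  c8: CDB Mul1=36; issue MUL r1<-Mul1  regs: r0:15,r1:Mul1,r2:6,r3:Mul2
  c9: CDB Mul2=225; issue ADD r2<-Add1  regs: r0:15,r1:Mul1,r2:Add1,r3:225
  c10: issue ADD r0<-Add2  regs: r0:Add2,r1:Mul1,r2:Add1,r3:225
  c11: CDB Add1=12; issue MUL r1<-Mul2  regs: r0:Add2,r1:Mul2,r2:12,r3:225
  c12: CDB Add2=240; stall  regs: r0:240,r1:Mul2,r2:12,r3:225
  c13: stall  regs: r0:240,r1:Mul2,r2:12,r3:225
  c14: CDB Mul1=8100; issue MUL r3<-Mul1  regs: r0:240,r1:Mul2,r2:12,r3:Mul1
  c15: -  regs: r0:240,r1:Mul2,r2:12,r3:Mul1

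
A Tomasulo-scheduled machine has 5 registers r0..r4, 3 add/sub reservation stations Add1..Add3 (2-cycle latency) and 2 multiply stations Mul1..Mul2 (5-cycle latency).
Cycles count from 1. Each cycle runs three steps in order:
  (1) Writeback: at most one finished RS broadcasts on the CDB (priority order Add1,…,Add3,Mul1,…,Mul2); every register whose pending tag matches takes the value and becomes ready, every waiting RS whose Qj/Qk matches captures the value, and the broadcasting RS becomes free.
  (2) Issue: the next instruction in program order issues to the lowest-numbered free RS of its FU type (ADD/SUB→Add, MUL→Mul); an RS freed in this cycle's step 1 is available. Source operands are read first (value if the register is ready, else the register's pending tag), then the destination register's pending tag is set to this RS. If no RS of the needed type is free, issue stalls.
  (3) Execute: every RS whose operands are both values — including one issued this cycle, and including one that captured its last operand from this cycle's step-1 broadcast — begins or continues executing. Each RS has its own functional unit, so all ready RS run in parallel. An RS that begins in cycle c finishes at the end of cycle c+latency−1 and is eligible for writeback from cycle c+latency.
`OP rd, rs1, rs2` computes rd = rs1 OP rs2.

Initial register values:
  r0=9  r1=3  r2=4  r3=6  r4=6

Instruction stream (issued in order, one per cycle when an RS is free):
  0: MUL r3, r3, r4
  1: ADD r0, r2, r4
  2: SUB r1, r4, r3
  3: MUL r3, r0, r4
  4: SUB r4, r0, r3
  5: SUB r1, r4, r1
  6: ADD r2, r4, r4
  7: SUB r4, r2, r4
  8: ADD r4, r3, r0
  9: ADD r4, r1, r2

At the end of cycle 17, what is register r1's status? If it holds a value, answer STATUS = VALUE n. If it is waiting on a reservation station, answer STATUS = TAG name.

cycle 1: issue MUL r3<-Mul1 // r0:9,r1:3,r2:4,r3:Mul1,r4:6
cycle 2: issue ADD r0<-Add1 // r0:Add1,r1:3,r2:4,r3:Mul1,r4:6
cycle 3: issue SUB r1<-Add2 // r0:Add1,r1:Add2,r2:4,r3:Mul1,r4:6
cycle 4: CDB Add1=10; issue MUL r3<-Mul2 // r0:10,r1:Add2,r2:4,r3:Mul2,r4:6
cycle 5: issue SUB r4<-Add1 // r0:10,r1:Add2,r2:4,r3:Mul2,r4:Add1
cycle 6: CDB Mul1=36; issue SUB r1<-Add3 // r0:10,r1:Add3,r2:4,r3:Mul2,r4:Add1
cycle 7: stall // r0:10,r1:Add3,r2:4,r3:Mul2,r4:Add1
cycle 8: CDB Add2=-30; issue ADD r2<-Add2 // r0:10,r1:Add3,r2:Add2,r3:Mul2,r4:Add1
cycle 9: CDB Mul2=60; stall // r0:10,r1:Add3,r2:Add2,r3:60,r4:Add1
cycle 10: stall // r0:10,r1:Add3,r2:Add2,r3:60,r4:Add1
cycle 11: CDB Add1=-50; issue SUB r4<-Add1 // r0:10,r1:Add3,r2:Add2,r3:60,r4:Add1
cycle 12: stall // r0:10,r1:Add3,r2:Add2,r3:60,r4:Add1
cycle 13: CDB Add2=-100; issue ADD r4<-Add2 // r0:10,r1:Add3,r2:-100,r3:60,r4:Add2
cycle 14: CDB Add3=-20; issue ADD r4<-Add3 // r0:10,r1:-20,r2:-100,r3:60,r4:Add3
cycle 15: CDB Add1=-50 // r0:10,r1:-20,r2:-100,r3:60,r4:Add3
cycle 16: CDB Add2=70 // r0:10,r1:-20,r2:-100,r3:60,r4:Add3
cycle 17: CDB Add3=-120 // r0:10,r1:-20,r2:-100,r3:60,r4:-120

STATUS = VALUE -20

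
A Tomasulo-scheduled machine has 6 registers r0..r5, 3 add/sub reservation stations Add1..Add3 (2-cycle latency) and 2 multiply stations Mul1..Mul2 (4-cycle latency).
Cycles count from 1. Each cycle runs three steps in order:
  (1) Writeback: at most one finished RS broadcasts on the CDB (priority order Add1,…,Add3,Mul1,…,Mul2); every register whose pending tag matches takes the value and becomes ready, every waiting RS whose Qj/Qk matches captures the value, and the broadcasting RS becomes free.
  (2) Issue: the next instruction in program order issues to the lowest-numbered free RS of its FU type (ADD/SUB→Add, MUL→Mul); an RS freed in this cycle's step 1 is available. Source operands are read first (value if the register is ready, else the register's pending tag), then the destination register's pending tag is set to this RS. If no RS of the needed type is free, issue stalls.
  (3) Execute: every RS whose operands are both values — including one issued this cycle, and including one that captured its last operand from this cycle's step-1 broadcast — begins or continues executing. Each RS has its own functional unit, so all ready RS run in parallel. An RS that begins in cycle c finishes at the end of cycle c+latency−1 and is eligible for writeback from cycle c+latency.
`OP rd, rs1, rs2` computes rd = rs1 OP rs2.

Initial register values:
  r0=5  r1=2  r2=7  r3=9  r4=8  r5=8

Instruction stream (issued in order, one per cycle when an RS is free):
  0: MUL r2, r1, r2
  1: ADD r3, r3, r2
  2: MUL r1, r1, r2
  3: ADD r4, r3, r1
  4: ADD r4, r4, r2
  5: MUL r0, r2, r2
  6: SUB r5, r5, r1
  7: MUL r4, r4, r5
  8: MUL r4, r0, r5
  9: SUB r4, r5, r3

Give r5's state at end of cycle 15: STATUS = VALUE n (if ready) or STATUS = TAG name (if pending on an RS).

  c1: issue MUL r2<-Mul1  regs: r0:5,r1:2,r2:Mul1,r3:9,r4:8,r5:8
  c2: issue ADD r3<-Add1  regs: r0:5,r1:2,r2:Mul1,r3:Add1,r4:8,r5:8
  c3: issue MUL r1<-Mul2  regs: r0:5,r1:Mul2,r2:Mul1,r3:Add1,r4:8,r5:8
  c4: issue ADD r4<-Add2  regs: r0:5,r1:Mul2,r2:Mul1,r3:Add1,r4:Add2,r5:8
  c5: CDB Mul1=14; issue ADD r4<-Add3  regs: r0:5,r1:Mul2,r2:14,r3:Add1,r4:Add3,r5:8
  c6: issue MUL r0<-Mul1  regs: r0:Mul1,r1:Mul2,r2:14,r3:Add1,r4:Add3,r5:8
  c7: CDB Add1=23; issue SUB r5<-Add1  regs: r0:Mul1,r1:Mul2,r2:14,r3:23,r4:Add3,r5:Add1
  c8: stall  regs: r0:Mul1,r1:Mul2,r2:14,r3:23,r4:Add3,r5:Add1
  c9: CDB Mul2=28; issue MUL r4<-Mul2  regs: r0:Mul1,r1:28,r2:14,r3:23,r4:Mul2,r5:Add1
  c10: CDB Mul1=196; issue MUL r4<-Mul1  regs: r0:196,r1:28,r2:14,r3:23,r4:Mul1,r5:Add1
  c11: CDB Add1=-20; issue SUB r4<-Add1  regs: r0:196,r1:28,r2:14,r3:23,r4:Add1,r5:-20
  c12: CDB Add2=51  regs: r0:196,r1:28,r2:14,r3:23,r4:Add1,r5:-20
  c13: CDB Add1=-43  regs: r0:196,r1:28,r2:14,r3:23,r4:-43,r5:-20
  c14: CDB Add3=65  regs: r0:196,r1:28,r2:14,r3:23,r4:-43,r5:-20
  c15: CDB Mul1=-3920  regs: r0:196,r1:28,r2:14,r3:23,r4:-43,r5:-20

STATUS = VALUE -20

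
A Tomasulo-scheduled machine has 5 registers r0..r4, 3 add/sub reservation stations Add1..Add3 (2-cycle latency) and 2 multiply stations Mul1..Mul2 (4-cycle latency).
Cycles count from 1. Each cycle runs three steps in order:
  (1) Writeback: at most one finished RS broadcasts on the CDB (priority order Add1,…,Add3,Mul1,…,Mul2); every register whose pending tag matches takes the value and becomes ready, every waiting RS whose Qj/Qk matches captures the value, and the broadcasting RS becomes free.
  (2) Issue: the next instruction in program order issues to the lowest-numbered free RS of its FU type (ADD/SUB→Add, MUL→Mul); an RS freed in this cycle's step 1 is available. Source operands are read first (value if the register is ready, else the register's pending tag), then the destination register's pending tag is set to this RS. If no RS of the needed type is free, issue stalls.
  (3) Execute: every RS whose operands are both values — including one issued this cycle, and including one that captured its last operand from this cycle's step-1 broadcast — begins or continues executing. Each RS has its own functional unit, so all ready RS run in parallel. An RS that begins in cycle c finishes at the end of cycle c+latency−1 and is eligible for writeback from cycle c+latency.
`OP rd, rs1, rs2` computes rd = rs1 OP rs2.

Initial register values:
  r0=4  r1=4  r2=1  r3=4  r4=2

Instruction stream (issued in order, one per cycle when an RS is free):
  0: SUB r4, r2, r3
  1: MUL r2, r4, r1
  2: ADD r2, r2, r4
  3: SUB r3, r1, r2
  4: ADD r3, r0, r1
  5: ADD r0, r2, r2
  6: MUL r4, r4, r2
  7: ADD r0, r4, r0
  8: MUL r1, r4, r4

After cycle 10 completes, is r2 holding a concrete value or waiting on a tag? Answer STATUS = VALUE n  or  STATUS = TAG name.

STATUS = VALUE -15

  c1: issue SUB r4<-Add1  regs: r0:4,r1:4,r2:1,r3:4,r4:Add1
  c2: issue MUL r2<-Mul1  regs: r0:4,r1:4,r2:Mul1,r3:4,r4:Add1
  c3: CDB Add1=-3; issue ADD r2<-Add1  regs: r0:4,r1:4,r2:Add1,r3:4,r4:-3
  c4: issue SUB r3<-Add2  regs: r0:4,r1:4,r2:Add1,r3:Add2,r4:-3
  c5: issue ADD r3<-Add3  regs: r0:4,r1:4,r2:Add1,r3:Add3,r4:-3
  c6: stall  regs: r0:4,r1:4,r2:Add1,r3:Add3,r4:-3
  c7: CDB Add3=8; issue ADD r0<-Add3  regs: r0:Add3,r1:4,r2:Add1,r3:8,r4:-3
  c8: CDB Mul1=-12; issue MUL r4<-Mul1  regs: r0:Add3,r1:4,r2:Add1,r3:8,r4:Mul1
  c9: stall  regs: r0:Add3,r1:4,r2:Add1,r3:8,r4:Mul1
  c10: CDB Add1=-15; issue ADD r0<-Add1  regs: r0:Add1,r1:4,r2:-15,r3:8,r4:Mul1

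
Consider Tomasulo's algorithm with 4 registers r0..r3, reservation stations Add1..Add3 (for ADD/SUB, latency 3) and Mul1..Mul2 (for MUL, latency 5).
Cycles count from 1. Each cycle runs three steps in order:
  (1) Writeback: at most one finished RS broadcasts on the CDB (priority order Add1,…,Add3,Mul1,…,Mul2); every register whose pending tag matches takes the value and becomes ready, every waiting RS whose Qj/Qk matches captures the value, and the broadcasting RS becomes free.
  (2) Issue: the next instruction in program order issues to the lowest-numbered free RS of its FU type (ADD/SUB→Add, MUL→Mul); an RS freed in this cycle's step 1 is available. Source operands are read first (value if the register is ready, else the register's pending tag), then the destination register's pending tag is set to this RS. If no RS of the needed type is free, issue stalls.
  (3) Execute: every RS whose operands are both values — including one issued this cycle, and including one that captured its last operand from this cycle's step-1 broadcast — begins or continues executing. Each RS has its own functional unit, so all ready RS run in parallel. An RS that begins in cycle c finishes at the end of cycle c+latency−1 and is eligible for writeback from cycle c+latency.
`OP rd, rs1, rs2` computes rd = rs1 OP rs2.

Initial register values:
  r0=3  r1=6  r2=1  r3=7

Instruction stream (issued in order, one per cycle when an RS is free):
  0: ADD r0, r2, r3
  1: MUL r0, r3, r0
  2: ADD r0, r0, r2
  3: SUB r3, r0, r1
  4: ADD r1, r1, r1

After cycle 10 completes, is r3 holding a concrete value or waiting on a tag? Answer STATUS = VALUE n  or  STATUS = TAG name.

STATUS = TAG Add1

cycle 1: issue ADD r0<-Add1 // r0:Add1,r1:6,r2:1,r3:7
cycle 2: issue MUL r0<-Mul1 // r0:Mul1,r1:6,r2:1,r3:7
cycle 3: issue ADD r0<-Add2 // r0:Add2,r1:6,r2:1,r3:7
cycle 4: CDB Add1=8; issue SUB r3<-Add1 // r0:Add2,r1:6,r2:1,r3:Add1
cycle 5: issue ADD r1<-Add3 // r0:Add2,r1:Add3,r2:1,r3:Add1
cycle 6: - // r0:Add2,r1:Add3,r2:1,r3:Add1
cycle 7: - // r0:Add2,r1:Add3,r2:1,r3:Add1
cycle 8: CDB Add3=12 // r0:Add2,r1:12,r2:1,r3:Add1
cycle 9: CDB Mul1=56 // r0:Add2,r1:12,r2:1,r3:Add1
cycle 10: - // r0:Add2,r1:12,r2:1,r3:Add1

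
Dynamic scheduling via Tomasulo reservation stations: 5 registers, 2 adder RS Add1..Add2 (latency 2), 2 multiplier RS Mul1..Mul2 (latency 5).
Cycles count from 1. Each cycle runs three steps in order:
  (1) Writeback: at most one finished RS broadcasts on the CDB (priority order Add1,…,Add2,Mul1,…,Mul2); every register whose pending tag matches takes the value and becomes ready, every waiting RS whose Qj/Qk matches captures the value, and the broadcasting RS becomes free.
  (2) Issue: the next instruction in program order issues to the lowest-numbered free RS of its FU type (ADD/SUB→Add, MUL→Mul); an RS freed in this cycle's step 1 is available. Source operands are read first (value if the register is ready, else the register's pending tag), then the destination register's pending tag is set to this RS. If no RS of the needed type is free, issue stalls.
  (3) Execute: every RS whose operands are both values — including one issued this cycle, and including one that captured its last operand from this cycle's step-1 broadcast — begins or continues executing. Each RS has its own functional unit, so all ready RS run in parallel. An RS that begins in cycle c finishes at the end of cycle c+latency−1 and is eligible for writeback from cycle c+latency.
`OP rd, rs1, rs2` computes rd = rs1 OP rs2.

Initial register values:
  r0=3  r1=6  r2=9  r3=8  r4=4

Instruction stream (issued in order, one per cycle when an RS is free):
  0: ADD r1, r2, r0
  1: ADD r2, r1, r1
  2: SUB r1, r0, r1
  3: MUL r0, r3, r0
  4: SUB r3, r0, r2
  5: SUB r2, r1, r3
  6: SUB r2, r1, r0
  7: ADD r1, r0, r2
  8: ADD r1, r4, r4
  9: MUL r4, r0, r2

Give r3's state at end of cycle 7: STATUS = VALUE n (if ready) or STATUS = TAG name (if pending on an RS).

  c1: issue ADD r1<-Add1  regs: r0:3,r1:Add1,r2:9,r3:8,r4:4
  c2: issue ADD r2<-Add2  regs: r0:3,r1:Add1,r2:Add2,r3:8,r4:4
  c3: CDB Add1=12; issue SUB r1<-Add1  regs: r0:3,r1:Add1,r2:Add2,r3:8,r4:4
  c4: issue MUL r0<-Mul1  regs: r0:Mul1,r1:Add1,r2:Add2,r3:8,r4:4
  c5: CDB Add1=-9; issue SUB r3<-Add1  regs: r0:Mul1,r1:-9,r2:Add2,r3:Add1,r4:4
  c6: CDB Add2=24; issue SUB r2<-Add2  regs: r0:Mul1,r1:-9,r2:Add2,r3:Add1,r4:4
  c7: stall  regs: r0:Mul1,r1:-9,r2:Add2,r3:Add1,r4:4

STATUS = TAG Add1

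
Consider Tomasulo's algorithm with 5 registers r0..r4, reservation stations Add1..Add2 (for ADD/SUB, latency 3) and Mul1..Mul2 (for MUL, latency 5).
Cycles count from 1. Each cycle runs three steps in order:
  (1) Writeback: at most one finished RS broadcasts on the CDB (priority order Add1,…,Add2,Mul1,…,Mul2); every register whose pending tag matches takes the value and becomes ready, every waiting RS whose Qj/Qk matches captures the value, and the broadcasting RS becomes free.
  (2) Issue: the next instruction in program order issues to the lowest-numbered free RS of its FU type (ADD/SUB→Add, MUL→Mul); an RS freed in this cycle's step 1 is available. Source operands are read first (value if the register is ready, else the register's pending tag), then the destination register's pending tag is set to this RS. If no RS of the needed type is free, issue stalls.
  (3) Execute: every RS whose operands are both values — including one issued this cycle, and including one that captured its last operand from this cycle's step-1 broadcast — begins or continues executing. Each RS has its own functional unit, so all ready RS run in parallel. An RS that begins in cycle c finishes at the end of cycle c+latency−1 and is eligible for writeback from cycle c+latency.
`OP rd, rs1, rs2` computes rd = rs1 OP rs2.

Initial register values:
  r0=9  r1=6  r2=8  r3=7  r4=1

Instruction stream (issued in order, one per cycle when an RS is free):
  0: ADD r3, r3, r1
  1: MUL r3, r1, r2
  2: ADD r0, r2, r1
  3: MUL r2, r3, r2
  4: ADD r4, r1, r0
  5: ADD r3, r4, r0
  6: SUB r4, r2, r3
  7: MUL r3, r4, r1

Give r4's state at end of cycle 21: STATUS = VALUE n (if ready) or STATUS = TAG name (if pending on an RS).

  c1: issue ADD r3<-Add1  regs: r0:9,r1:6,r2:8,r3:Add1,r4:1
  c2: issue MUL r3<-Mul1  regs: r0:9,r1:6,r2:8,r3:Mul1,r4:1
  c3: issue ADD r0<-Add2  regs: r0:Add2,r1:6,r2:8,r3:Mul1,r4:1
  c4: CDB Add1=13; issue MUL r2<-Mul2  regs: r0:Add2,r1:6,r2:Mul2,r3:Mul1,r4:1
  c5: issue ADD r4<-Add1  regs: r0:Add2,r1:6,r2:Mul2,r3:Mul1,r4:Add1
  c6: CDB Add2=14; issue ADD r3<-Add2  regs: r0:14,r1:6,r2:Mul2,r3:Add2,r4:Add1
  c7: CDB Mul1=48; stall  regs: r0:14,r1:6,r2:Mul2,r3:Add2,r4:Add1
  c8: stall  regs: r0:14,r1:6,r2:Mul2,r3:Add2,r4:Add1
  c9: CDB Add1=20; issue SUB r4<-Add1  regs: r0:14,r1:6,r2:Mul2,r3:Add2,r4:Add1
  c10: issue MUL r3<-Mul1  regs: r0:14,r1:6,r2:Mul2,r3:Mul1,r4:Add1
  c11: -  regs: r0:14,r1:6,r2:Mul2,r3:Mul1,r4:Add1
  c12: CDB Add2=34  regs: r0:14,r1:6,r2:Mul2,r3:Mul1,r4:Add1
  c13: CDB Mul2=384  regs: r0:14,r1:6,r2:384,r3:Mul1,r4:Add1
  c14: -  regs: r0:14,r1:6,r2:384,r3:Mul1,r4:Add1
  c15: -  regs: r0:14,r1:6,r2:384,r3:Mul1,r4:Add1
  c16: CDB Add1=350  regs: r0:14,r1:6,r2:384,r3:Mul1,r4:350
  c17: -  regs: r0:14,r1:6,r2:384,r3:Mul1,r4:350
  c18: -  regs: r0:14,r1:6,r2:384,r3:Mul1,r4:350
  c19: -  regs: r0:14,r1:6,r2:384,r3:Mul1,r4:350
  c20: -  regs: r0:14,r1:6,r2:384,r3:Mul1,r4:350
  c21: CDB Mul1=2100  regs: r0:14,r1:6,r2:384,r3:2100,r4:350

STATUS = VALUE 350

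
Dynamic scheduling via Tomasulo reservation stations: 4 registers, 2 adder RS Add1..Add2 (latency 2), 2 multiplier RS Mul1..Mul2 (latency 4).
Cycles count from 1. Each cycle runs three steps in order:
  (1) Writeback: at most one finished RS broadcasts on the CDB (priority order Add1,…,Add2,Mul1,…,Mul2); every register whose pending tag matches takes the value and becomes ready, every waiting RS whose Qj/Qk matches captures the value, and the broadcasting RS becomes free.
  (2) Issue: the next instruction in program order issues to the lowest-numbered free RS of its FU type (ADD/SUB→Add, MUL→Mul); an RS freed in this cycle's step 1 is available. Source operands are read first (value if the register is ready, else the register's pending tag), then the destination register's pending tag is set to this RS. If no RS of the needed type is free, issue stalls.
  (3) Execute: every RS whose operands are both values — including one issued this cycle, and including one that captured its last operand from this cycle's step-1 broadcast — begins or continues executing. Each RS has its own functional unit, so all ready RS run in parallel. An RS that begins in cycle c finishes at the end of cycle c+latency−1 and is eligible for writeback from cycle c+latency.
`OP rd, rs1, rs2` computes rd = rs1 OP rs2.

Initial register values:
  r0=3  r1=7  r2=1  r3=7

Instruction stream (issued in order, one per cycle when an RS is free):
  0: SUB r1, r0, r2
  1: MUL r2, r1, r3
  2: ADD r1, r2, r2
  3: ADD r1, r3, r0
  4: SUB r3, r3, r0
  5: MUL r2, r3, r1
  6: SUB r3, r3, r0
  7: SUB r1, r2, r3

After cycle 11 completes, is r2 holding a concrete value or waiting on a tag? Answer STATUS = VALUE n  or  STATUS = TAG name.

  c1: issue SUB r1<-Add1  regs: r0:3,r1:Add1,r2:1,r3:7
  c2: issue MUL r2<-Mul1  regs: r0:3,r1:Add1,r2:Mul1,r3:7
  c3: CDB Add1=2; issue ADD r1<-Add1  regs: r0:3,r1:Add1,r2:Mul1,r3:7
  c4: issue ADD r1<-Add2  regs: r0:3,r1:Add2,r2:Mul1,r3:7
  c5: stall  regs: r0:3,r1:Add2,r2:Mul1,r3:7
  c6: CDB Add2=10; issue SUB r3<-Add2  regs: r0:3,r1:10,r2:Mul1,r3:Add2
  c7: CDB Mul1=14; issue MUL r2<-Mul1  regs: r0:3,r1:10,r2:Mul1,r3:Add2
  c8: CDB Add2=4; issue SUB r3<-Add2  regs: r0:3,r1:10,r2:Mul1,r3:Add2
  c9: CDB Add1=28; issue SUB r1<-Add1  regs: r0:3,r1:Add1,r2:Mul1,r3:Add2
  c10: CDB Add2=1  regs: r0:3,r1:Add1,r2:Mul1,r3:1
  c11: -  regs: r0:3,r1:Add1,r2:Mul1,r3:1

STATUS = TAG Mul1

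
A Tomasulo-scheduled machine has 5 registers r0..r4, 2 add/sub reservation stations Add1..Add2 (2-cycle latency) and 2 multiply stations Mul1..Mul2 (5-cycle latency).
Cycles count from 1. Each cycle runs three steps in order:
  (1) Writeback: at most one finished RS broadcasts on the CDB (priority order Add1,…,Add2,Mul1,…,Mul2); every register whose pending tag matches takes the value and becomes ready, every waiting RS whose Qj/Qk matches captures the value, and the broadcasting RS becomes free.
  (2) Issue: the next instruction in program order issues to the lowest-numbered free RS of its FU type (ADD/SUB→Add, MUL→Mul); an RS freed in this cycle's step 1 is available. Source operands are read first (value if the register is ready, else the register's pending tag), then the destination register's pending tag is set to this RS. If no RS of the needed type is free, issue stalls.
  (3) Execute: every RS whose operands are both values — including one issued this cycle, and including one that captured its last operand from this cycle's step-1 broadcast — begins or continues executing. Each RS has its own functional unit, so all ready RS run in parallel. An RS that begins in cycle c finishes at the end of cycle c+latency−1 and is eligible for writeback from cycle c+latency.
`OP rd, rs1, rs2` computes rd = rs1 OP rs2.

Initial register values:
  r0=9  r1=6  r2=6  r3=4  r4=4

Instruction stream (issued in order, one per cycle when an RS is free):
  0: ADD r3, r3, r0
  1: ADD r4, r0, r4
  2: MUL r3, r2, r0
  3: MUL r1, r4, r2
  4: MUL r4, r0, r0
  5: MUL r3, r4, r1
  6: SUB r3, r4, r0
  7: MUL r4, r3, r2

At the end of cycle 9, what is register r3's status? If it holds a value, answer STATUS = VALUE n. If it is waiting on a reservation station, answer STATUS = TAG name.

cycle 1: issue ADD r3<-Add1 // r0:9,r1:6,r2:6,r3:Add1,r4:4
cycle 2: issue ADD r4<-Add2 // r0:9,r1:6,r2:6,r3:Add1,r4:Add2
cycle 3: CDB Add1=13; issue MUL r3<-Mul1 // r0:9,r1:6,r2:6,r3:Mul1,r4:Add2
cycle 4: CDB Add2=13; issue MUL r1<-Mul2 // r0:9,r1:Mul2,r2:6,r3:Mul1,r4:13
cycle 5: stall // r0:9,r1:Mul2,r2:6,r3:Mul1,r4:13
cycle 6: stall // r0:9,r1:Mul2,r2:6,r3:Mul1,r4:13
cycle 7: stall // r0:9,r1:Mul2,r2:6,r3:Mul1,r4:13
cycle 8: CDB Mul1=54; issue MUL r4<-Mul1 // r0:9,r1:Mul2,r2:6,r3:54,r4:Mul1
cycle 9: CDB Mul2=78; issue MUL r3<-Mul2 // r0:9,r1:78,r2:6,r3:Mul2,r4:Mul1

STATUS = TAG Mul2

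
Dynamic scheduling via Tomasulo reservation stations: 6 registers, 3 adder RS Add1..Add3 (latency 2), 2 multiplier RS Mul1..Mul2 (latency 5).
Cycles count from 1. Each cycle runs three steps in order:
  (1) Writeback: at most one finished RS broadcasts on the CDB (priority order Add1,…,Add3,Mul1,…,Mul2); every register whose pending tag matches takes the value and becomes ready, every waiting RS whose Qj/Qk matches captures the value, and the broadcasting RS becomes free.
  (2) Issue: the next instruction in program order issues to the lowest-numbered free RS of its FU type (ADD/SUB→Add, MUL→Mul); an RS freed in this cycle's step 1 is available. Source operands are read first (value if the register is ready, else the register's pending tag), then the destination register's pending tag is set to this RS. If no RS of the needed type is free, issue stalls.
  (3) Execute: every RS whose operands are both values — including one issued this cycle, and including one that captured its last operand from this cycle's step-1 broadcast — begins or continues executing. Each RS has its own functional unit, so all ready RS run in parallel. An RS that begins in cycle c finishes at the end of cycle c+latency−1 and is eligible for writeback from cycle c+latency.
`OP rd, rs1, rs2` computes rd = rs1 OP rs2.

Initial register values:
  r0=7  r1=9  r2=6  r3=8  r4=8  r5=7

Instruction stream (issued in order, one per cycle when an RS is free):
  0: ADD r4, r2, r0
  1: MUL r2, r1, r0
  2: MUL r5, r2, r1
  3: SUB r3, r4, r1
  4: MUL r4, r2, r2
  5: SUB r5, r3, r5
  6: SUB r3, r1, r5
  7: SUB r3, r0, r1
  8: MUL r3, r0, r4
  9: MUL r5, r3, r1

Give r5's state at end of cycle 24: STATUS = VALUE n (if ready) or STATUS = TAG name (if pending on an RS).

STATUS = VALUE 250047

cycle 1: issue ADD r4<-Add1 // r0:7,r1:9,r2:6,r3:8,r4:Add1,r5:7
cycle 2: issue MUL r2<-Mul1 // r0:7,r1:9,r2:Mul1,r3:8,r4:Add1,r5:7
cycle 3: CDB Add1=13; issue MUL r5<-Mul2 // r0:7,r1:9,r2:Mul1,r3:8,r4:13,r5:Mul2
cycle 4: issue SUB r3<-Add1 // r0:7,r1:9,r2:Mul1,r3:Add1,r4:13,r5:Mul2
cycle 5: stall // r0:7,r1:9,r2:Mul1,r3:Add1,r4:13,r5:Mul2
cycle 6: CDB Add1=4; stall // r0:7,r1:9,r2:Mul1,r3:4,r4:13,r5:Mul2
cycle 7: CDB Mul1=63; issue MUL r4<-Mul1 // r0:7,r1:9,r2:63,r3:4,r4:Mul1,r5:Mul2
cycle 8: issue SUB r5<-Add1 // r0:7,r1:9,r2:63,r3:4,r4:Mul1,r5:Add1
cycle 9: issue SUB r3<-Add2 // r0:7,r1:9,r2:63,r3:Add2,r4:Mul1,r5:Add1
cycle 10: issue SUB r3<-Add3 // r0:7,r1:9,r2:63,r3:Add3,r4:Mul1,r5:Add1
cycle 11: stall // r0:7,r1:9,r2:63,r3:Add3,r4:Mul1,r5:Add1
cycle 12: CDB Add3=-2; stall // r0:7,r1:9,r2:63,r3:-2,r4:Mul1,r5:Add1
cycle 13: CDB Mul1=3969; issue MUL r3<-Mul1 // r0:7,r1:9,r2:63,r3:Mul1,r4:3969,r5:Add1
cycle 14: CDB Mul2=567; issue MUL r5<-Mul2 // r0:7,r1:9,r2:63,r3:Mul1,r4:3969,r5:Mul2
cycle 15: - // r0:7,r1:9,r2:63,r3:Mul1,r4:3969,r5:Mul2
cycle 16: CDB Add1=-563 // r0:7,r1:9,r2:63,r3:Mul1,r4:3969,r5:Mul2
cycle 17: - // r0:7,r1:9,r2:63,r3:Mul1,r4:3969,r5:Mul2
cycle 18: CDB Add2=572 // r0:7,r1:9,r2:63,r3:Mul1,r4:3969,r5:Mul2
cycle 19: CDB Mul1=27783 // r0:7,r1:9,r2:63,r3:27783,r4:3969,r5:Mul2
cycle 20: - // r0:7,r1:9,r2:63,r3:27783,r4:3969,r5:Mul2
cycle 21: - // r0:7,r1:9,r2:63,r3:27783,r4:3969,r5:Mul2
cycle 22: - // r0:7,r1:9,r2:63,r3:27783,r4:3969,r5:Mul2
cycle 23: - // r0:7,r1:9,r2:63,r3:27783,r4:3969,r5:Mul2
cycle 24: CDB Mul2=250047 // r0:7,r1:9,r2:63,r3:27783,r4:3969,r5:250047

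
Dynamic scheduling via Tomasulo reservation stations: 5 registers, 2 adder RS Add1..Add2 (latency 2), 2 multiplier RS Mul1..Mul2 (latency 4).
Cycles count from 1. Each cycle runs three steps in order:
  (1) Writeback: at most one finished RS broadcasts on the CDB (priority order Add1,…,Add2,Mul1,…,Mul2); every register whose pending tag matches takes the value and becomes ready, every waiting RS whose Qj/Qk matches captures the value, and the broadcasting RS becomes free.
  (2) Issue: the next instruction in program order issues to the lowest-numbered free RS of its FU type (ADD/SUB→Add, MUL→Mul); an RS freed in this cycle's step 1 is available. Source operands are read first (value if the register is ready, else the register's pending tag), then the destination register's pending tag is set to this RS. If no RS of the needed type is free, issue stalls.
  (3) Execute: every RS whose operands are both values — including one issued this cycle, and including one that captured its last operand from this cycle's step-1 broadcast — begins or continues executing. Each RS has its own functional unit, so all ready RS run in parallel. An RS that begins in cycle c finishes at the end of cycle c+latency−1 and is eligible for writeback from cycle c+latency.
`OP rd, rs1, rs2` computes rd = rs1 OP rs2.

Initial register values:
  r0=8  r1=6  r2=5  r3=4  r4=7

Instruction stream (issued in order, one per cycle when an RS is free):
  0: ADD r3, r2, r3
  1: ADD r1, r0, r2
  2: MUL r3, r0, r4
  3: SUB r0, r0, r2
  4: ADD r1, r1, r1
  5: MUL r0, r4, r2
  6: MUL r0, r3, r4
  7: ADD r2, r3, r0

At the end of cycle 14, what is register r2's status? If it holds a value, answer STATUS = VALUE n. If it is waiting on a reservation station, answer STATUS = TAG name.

cycle 1: issue ADD r3<-Add1 // r0:8,r1:6,r2:5,r3:Add1,r4:7
cycle 2: issue ADD r1<-Add2 // r0:8,r1:Add2,r2:5,r3:Add1,r4:7
cycle 3: CDB Add1=9; issue MUL r3<-Mul1 // r0:8,r1:Add2,r2:5,r3:Mul1,r4:7
cycle 4: CDB Add2=13; issue SUB r0<-Add1 // r0:Add1,r1:13,r2:5,r3:Mul1,r4:7
cycle 5: issue ADD r1<-Add2 // r0:Add1,r1:Add2,r2:5,r3:Mul1,r4:7
cycle 6: CDB Add1=3; issue MUL r0<-Mul2 // r0:Mul2,r1:Add2,r2:5,r3:Mul1,r4:7
cycle 7: CDB Add2=26; stall // r0:Mul2,r1:26,r2:5,r3:Mul1,r4:7
cycle 8: CDB Mul1=56; issue MUL r0<-Mul1 // r0:Mul1,r1:26,r2:5,r3:56,r4:7
cycle 9: issue ADD r2<-Add1 // r0:Mul1,r1:26,r2:Add1,r3:56,r4:7
cycle 10: CDB Mul2=35 // r0:Mul1,r1:26,r2:Add1,r3:56,r4:7
cycle 11: - // r0:Mul1,r1:26,r2:Add1,r3:56,r4:7
cycle 12: CDB Mul1=392 // r0:392,r1:26,r2:Add1,r3:56,r4:7
cycle 13: - // r0:392,r1:26,r2:Add1,r3:56,r4:7
cycle 14: CDB Add1=448 // r0:392,r1:26,r2:448,r3:56,r4:7

STATUS = VALUE 448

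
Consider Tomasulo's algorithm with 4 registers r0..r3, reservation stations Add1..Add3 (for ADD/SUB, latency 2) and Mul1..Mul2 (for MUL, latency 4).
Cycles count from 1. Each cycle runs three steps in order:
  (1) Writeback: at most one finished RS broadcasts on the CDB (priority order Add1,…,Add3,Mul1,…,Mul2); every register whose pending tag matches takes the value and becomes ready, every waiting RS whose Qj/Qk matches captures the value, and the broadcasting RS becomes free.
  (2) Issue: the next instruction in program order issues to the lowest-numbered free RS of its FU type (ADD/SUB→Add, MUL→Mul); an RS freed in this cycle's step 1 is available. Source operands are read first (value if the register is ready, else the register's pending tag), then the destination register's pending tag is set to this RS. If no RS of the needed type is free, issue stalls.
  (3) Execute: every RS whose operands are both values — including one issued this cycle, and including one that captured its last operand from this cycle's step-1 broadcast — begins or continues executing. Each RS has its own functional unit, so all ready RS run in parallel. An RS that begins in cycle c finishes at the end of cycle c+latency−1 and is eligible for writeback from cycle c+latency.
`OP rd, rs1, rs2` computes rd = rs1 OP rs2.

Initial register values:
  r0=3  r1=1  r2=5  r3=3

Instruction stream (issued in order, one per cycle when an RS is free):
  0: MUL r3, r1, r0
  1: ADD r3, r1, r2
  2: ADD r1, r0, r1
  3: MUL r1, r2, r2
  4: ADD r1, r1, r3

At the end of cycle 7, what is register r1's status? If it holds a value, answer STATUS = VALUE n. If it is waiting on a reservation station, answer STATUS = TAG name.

STATUS = TAG Add1

c1: issue MUL r3<-Mul1 | r0:3,r1:1,r2:5,r3:Mul1
c2: issue ADD r3<-Add1 | r0:3,r1:1,r2:5,r3:Add1
c3: issue ADD r1<-Add2 | r0:3,r1:Add2,r2:5,r3:Add1
c4: CDB Add1=6; issue MUL r1<-Mul2 | r0:3,r1:Mul2,r2:5,r3:6
c5: CDB Add2=4; issue ADD r1<-Add1 | r0:3,r1:Add1,r2:5,r3:6
c6: CDB Mul1=3 | r0:3,r1:Add1,r2:5,r3:6
c7: - | r0:3,r1:Add1,r2:5,r3:6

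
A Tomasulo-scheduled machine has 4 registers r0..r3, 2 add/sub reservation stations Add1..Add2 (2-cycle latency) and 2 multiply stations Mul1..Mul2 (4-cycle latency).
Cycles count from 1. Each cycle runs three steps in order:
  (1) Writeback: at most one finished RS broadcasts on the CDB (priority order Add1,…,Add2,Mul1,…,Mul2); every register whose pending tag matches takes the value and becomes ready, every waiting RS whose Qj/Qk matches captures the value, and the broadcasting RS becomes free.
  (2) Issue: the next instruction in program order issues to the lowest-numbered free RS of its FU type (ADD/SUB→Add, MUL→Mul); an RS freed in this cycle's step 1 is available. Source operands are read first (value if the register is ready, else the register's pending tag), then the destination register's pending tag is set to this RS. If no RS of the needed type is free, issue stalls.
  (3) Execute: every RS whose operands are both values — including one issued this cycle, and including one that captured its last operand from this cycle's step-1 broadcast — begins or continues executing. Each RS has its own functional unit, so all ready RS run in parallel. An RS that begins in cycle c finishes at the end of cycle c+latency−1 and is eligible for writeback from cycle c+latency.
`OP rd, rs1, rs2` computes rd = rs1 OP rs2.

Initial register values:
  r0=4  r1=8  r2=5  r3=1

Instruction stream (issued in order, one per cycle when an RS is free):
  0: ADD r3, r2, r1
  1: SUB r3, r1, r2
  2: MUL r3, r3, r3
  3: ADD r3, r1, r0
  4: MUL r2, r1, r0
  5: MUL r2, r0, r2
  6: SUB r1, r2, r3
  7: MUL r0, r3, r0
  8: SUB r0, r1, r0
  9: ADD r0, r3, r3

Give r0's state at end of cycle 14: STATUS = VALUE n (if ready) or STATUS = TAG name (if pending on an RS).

STATUS = TAG Add2

c1: issue ADD r3<-Add1 | r0:4,r1:8,r2:5,r3:Add1
c2: issue SUB r3<-Add2 | r0:4,r1:8,r2:5,r3:Add2
c3: CDB Add1=13; issue MUL r3<-Mul1 | r0:4,r1:8,r2:5,r3:Mul1
c4: CDB Add2=3; issue ADD r3<-Add1 | r0:4,r1:8,r2:5,r3:Add1
c5: issue MUL r2<-Mul2 | r0:4,r1:8,r2:Mul2,r3:Add1
c6: CDB Add1=12; stall | r0:4,r1:8,r2:Mul2,r3:12
c7: stall | r0:4,r1:8,r2:Mul2,r3:12
c8: CDB Mul1=9; issue MUL r2<-Mul1 | r0:4,r1:8,r2:Mul1,r3:12
c9: CDB Mul2=32; issue SUB r1<-Add1 | r0:4,r1:Add1,r2:Mul1,r3:12
c10: issue MUL r0<-Mul2 | r0:Mul2,r1:Add1,r2:Mul1,r3:12
c11: issue SUB r0<-Add2 | r0:Add2,r1:Add1,r2:Mul1,r3:12
c12: stall | r0:Add2,r1:Add1,r2:Mul1,r3:12
c13: CDB Mul1=128; stall | r0:Add2,r1:Add1,r2:128,r3:12
c14: CDB Mul2=48; stall | r0:Add2,r1:Add1,r2:128,r3:12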